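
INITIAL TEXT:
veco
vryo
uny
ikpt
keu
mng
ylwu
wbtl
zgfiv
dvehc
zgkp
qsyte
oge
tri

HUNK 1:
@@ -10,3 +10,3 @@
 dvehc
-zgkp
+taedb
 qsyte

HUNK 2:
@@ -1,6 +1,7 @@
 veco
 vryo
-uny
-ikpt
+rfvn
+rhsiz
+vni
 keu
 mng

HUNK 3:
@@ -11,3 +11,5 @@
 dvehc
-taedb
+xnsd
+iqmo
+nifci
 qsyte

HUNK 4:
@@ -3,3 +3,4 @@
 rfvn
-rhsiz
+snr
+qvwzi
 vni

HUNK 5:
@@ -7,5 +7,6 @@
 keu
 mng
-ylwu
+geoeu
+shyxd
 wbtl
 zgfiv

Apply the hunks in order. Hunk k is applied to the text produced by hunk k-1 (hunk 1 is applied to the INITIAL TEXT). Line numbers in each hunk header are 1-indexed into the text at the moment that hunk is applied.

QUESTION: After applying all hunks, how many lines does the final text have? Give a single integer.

Answer: 19

Derivation:
Hunk 1: at line 10 remove [zgkp] add [taedb] -> 14 lines: veco vryo uny ikpt keu mng ylwu wbtl zgfiv dvehc taedb qsyte oge tri
Hunk 2: at line 1 remove [uny,ikpt] add [rfvn,rhsiz,vni] -> 15 lines: veco vryo rfvn rhsiz vni keu mng ylwu wbtl zgfiv dvehc taedb qsyte oge tri
Hunk 3: at line 11 remove [taedb] add [xnsd,iqmo,nifci] -> 17 lines: veco vryo rfvn rhsiz vni keu mng ylwu wbtl zgfiv dvehc xnsd iqmo nifci qsyte oge tri
Hunk 4: at line 3 remove [rhsiz] add [snr,qvwzi] -> 18 lines: veco vryo rfvn snr qvwzi vni keu mng ylwu wbtl zgfiv dvehc xnsd iqmo nifci qsyte oge tri
Hunk 5: at line 7 remove [ylwu] add [geoeu,shyxd] -> 19 lines: veco vryo rfvn snr qvwzi vni keu mng geoeu shyxd wbtl zgfiv dvehc xnsd iqmo nifci qsyte oge tri
Final line count: 19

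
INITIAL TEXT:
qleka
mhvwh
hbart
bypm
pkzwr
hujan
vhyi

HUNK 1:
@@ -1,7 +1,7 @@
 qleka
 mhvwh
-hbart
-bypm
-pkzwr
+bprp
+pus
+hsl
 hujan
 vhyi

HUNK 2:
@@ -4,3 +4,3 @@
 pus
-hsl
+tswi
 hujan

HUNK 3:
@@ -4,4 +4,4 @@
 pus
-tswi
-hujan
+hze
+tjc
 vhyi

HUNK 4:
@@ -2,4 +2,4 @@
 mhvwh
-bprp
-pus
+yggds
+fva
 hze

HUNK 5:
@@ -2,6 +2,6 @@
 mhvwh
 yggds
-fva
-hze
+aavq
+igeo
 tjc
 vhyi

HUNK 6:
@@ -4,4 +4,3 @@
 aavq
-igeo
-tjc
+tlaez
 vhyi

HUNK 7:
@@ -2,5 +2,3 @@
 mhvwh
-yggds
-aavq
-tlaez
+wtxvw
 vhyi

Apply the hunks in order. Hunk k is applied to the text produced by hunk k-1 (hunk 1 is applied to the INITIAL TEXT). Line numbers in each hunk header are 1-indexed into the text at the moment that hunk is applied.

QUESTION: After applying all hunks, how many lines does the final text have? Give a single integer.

Hunk 1: at line 1 remove [hbart,bypm,pkzwr] add [bprp,pus,hsl] -> 7 lines: qleka mhvwh bprp pus hsl hujan vhyi
Hunk 2: at line 4 remove [hsl] add [tswi] -> 7 lines: qleka mhvwh bprp pus tswi hujan vhyi
Hunk 3: at line 4 remove [tswi,hujan] add [hze,tjc] -> 7 lines: qleka mhvwh bprp pus hze tjc vhyi
Hunk 4: at line 2 remove [bprp,pus] add [yggds,fva] -> 7 lines: qleka mhvwh yggds fva hze tjc vhyi
Hunk 5: at line 2 remove [fva,hze] add [aavq,igeo] -> 7 lines: qleka mhvwh yggds aavq igeo tjc vhyi
Hunk 6: at line 4 remove [igeo,tjc] add [tlaez] -> 6 lines: qleka mhvwh yggds aavq tlaez vhyi
Hunk 7: at line 2 remove [yggds,aavq,tlaez] add [wtxvw] -> 4 lines: qleka mhvwh wtxvw vhyi
Final line count: 4

Answer: 4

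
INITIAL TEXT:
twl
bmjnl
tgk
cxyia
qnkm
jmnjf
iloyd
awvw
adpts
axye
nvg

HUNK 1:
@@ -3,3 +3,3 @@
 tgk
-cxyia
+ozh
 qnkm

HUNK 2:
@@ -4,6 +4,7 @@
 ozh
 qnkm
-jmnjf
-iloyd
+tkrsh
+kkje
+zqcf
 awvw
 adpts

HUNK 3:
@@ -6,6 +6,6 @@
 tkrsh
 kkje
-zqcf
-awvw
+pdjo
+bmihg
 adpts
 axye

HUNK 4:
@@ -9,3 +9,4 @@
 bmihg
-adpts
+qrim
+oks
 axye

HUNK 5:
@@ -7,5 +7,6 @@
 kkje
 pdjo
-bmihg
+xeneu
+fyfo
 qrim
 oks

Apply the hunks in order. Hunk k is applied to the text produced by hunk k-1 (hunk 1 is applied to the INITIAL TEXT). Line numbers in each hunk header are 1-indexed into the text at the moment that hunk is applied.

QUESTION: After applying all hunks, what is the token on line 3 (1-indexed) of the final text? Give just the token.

Answer: tgk

Derivation:
Hunk 1: at line 3 remove [cxyia] add [ozh] -> 11 lines: twl bmjnl tgk ozh qnkm jmnjf iloyd awvw adpts axye nvg
Hunk 2: at line 4 remove [jmnjf,iloyd] add [tkrsh,kkje,zqcf] -> 12 lines: twl bmjnl tgk ozh qnkm tkrsh kkje zqcf awvw adpts axye nvg
Hunk 3: at line 6 remove [zqcf,awvw] add [pdjo,bmihg] -> 12 lines: twl bmjnl tgk ozh qnkm tkrsh kkje pdjo bmihg adpts axye nvg
Hunk 4: at line 9 remove [adpts] add [qrim,oks] -> 13 lines: twl bmjnl tgk ozh qnkm tkrsh kkje pdjo bmihg qrim oks axye nvg
Hunk 5: at line 7 remove [bmihg] add [xeneu,fyfo] -> 14 lines: twl bmjnl tgk ozh qnkm tkrsh kkje pdjo xeneu fyfo qrim oks axye nvg
Final line 3: tgk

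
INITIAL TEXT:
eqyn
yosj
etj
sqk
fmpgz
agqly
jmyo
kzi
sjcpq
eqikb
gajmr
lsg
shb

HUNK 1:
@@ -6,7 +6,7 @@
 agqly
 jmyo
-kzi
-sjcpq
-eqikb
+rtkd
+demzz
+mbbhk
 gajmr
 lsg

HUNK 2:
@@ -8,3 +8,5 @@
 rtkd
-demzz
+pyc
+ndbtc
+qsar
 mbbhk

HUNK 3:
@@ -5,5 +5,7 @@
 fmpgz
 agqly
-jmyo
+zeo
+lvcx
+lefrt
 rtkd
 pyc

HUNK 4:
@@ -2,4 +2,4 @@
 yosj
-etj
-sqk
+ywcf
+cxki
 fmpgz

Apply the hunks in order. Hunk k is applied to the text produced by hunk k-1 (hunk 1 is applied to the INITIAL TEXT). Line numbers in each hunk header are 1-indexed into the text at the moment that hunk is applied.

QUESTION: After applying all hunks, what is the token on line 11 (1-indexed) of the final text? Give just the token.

Hunk 1: at line 6 remove [kzi,sjcpq,eqikb] add [rtkd,demzz,mbbhk] -> 13 lines: eqyn yosj etj sqk fmpgz agqly jmyo rtkd demzz mbbhk gajmr lsg shb
Hunk 2: at line 8 remove [demzz] add [pyc,ndbtc,qsar] -> 15 lines: eqyn yosj etj sqk fmpgz agqly jmyo rtkd pyc ndbtc qsar mbbhk gajmr lsg shb
Hunk 3: at line 5 remove [jmyo] add [zeo,lvcx,lefrt] -> 17 lines: eqyn yosj etj sqk fmpgz agqly zeo lvcx lefrt rtkd pyc ndbtc qsar mbbhk gajmr lsg shb
Hunk 4: at line 2 remove [etj,sqk] add [ywcf,cxki] -> 17 lines: eqyn yosj ywcf cxki fmpgz agqly zeo lvcx lefrt rtkd pyc ndbtc qsar mbbhk gajmr lsg shb
Final line 11: pyc

Answer: pyc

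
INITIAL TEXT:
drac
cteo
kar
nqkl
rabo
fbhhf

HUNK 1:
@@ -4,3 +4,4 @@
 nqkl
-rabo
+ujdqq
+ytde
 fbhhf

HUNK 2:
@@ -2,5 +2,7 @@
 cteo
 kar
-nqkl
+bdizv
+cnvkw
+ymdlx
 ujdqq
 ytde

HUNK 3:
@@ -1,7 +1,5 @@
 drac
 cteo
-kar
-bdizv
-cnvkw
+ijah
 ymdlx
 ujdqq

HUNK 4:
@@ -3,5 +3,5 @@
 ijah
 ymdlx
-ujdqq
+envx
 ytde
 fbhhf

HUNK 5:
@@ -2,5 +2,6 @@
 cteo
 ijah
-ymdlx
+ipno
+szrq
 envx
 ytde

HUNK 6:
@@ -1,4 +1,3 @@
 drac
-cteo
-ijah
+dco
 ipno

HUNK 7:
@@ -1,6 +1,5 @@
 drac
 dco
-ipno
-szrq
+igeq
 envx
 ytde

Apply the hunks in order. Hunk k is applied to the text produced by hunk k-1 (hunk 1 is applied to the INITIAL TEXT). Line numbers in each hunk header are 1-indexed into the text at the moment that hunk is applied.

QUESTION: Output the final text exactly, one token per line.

Answer: drac
dco
igeq
envx
ytde
fbhhf

Derivation:
Hunk 1: at line 4 remove [rabo] add [ujdqq,ytde] -> 7 lines: drac cteo kar nqkl ujdqq ytde fbhhf
Hunk 2: at line 2 remove [nqkl] add [bdizv,cnvkw,ymdlx] -> 9 lines: drac cteo kar bdizv cnvkw ymdlx ujdqq ytde fbhhf
Hunk 3: at line 1 remove [kar,bdizv,cnvkw] add [ijah] -> 7 lines: drac cteo ijah ymdlx ujdqq ytde fbhhf
Hunk 4: at line 3 remove [ujdqq] add [envx] -> 7 lines: drac cteo ijah ymdlx envx ytde fbhhf
Hunk 5: at line 2 remove [ymdlx] add [ipno,szrq] -> 8 lines: drac cteo ijah ipno szrq envx ytde fbhhf
Hunk 6: at line 1 remove [cteo,ijah] add [dco] -> 7 lines: drac dco ipno szrq envx ytde fbhhf
Hunk 7: at line 1 remove [ipno,szrq] add [igeq] -> 6 lines: drac dco igeq envx ytde fbhhf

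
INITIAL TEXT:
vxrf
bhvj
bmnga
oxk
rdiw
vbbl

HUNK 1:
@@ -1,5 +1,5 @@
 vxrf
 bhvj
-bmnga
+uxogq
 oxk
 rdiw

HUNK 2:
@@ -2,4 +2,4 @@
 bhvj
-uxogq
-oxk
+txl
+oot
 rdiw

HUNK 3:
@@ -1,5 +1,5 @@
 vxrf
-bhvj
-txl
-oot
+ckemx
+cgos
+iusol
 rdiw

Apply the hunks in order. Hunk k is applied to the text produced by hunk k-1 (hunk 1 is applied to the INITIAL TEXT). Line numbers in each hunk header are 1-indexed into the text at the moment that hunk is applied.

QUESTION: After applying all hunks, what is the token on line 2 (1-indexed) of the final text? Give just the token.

Hunk 1: at line 1 remove [bmnga] add [uxogq] -> 6 lines: vxrf bhvj uxogq oxk rdiw vbbl
Hunk 2: at line 2 remove [uxogq,oxk] add [txl,oot] -> 6 lines: vxrf bhvj txl oot rdiw vbbl
Hunk 3: at line 1 remove [bhvj,txl,oot] add [ckemx,cgos,iusol] -> 6 lines: vxrf ckemx cgos iusol rdiw vbbl
Final line 2: ckemx

Answer: ckemx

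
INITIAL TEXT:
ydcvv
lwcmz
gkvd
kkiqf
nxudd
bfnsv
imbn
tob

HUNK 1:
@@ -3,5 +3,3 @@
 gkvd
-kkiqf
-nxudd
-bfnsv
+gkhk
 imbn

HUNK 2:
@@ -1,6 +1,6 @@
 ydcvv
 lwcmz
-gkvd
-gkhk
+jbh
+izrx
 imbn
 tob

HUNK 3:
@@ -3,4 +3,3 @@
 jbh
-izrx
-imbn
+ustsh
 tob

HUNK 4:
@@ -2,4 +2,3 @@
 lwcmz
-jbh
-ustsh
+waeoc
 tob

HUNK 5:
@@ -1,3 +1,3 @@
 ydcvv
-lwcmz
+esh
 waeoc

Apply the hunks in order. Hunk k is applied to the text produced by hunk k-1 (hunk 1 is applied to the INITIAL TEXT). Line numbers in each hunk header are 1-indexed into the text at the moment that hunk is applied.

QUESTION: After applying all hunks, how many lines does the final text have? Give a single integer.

Answer: 4

Derivation:
Hunk 1: at line 3 remove [kkiqf,nxudd,bfnsv] add [gkhk] -> 6 lines: ydcvv lwcmz gkvd gkhk imbn tob
Hunk 2: at line 1 remove [gkvd,gkhk] add [jbh,izrx] -> 6 lines: ydcvv lwcmz jbh izrx imbn tob
Hunk 3: at line 3 remove [izrx,imbn] add [ustsh] -> 5 lines: ydcvv lwcmz jbh ustsh tob
Hunk 4: at line 2 remove [jbh,ustsh] add [waeoc] -> 4 lines: ydcvv lwcmz waeoc tob
Hunk 5: at line 1 remove [lwcmz] add [esh] -> 4 lines: ydcvv esh waeoc tob
Final line count: 4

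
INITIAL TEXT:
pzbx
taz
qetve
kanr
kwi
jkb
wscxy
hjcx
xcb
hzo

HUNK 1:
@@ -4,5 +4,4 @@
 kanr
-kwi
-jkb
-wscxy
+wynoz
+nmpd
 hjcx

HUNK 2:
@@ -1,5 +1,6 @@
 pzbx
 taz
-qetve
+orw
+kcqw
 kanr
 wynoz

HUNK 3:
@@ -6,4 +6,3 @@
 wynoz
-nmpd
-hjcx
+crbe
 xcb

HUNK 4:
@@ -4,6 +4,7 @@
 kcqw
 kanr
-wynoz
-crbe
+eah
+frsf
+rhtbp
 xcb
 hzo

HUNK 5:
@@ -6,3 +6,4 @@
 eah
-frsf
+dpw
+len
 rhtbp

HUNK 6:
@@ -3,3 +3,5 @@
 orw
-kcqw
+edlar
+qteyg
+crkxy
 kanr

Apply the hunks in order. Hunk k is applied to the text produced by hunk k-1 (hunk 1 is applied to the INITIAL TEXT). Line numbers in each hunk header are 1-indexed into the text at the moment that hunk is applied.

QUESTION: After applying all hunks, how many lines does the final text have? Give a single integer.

Answer: 13

Derivation:
Hunk 1: at line 4 remove [kwi,jkb,wscxy] add [wynoz,nmpd] -> 9 lines: pzbx taz qetve kanr wynoz nmpd hjcx xcb hzo
Hunk 2: at line 1 remove [qetve] add [orw,kcqw] -> 10 lines: pzbx taz orw kcqw kanr wynoz nmpd hjcx xcb hzo
Hunk 3: at line 6 remove [nmpd,hjcx] add [crbe] -> 9 lines: pzbx taz orw kcqw kanr wynoz crbe xcb hzo
Hunk 4: at line 4 remove [wynoz,crbe] add [eah,frsf,rhtbp] -> 10 lines: pzbx taz orw kcqw kanr eah frsf rhtbp xcb hzo
Hunk 5: at line 6 remove [frsf] add [dpw,len] -> 11 lines: pzbx taz orw kcqw kanr eah dpw len rhtbp xcb hzo
Hunk 6: at line 3 remove [kcqw] add [edlar,qteyg,crkxy] -> 13 lines: pzbx taz orw edlar qteyg crkxy kanr eah dpw len rhtbp xcb hzo
Final line count: 13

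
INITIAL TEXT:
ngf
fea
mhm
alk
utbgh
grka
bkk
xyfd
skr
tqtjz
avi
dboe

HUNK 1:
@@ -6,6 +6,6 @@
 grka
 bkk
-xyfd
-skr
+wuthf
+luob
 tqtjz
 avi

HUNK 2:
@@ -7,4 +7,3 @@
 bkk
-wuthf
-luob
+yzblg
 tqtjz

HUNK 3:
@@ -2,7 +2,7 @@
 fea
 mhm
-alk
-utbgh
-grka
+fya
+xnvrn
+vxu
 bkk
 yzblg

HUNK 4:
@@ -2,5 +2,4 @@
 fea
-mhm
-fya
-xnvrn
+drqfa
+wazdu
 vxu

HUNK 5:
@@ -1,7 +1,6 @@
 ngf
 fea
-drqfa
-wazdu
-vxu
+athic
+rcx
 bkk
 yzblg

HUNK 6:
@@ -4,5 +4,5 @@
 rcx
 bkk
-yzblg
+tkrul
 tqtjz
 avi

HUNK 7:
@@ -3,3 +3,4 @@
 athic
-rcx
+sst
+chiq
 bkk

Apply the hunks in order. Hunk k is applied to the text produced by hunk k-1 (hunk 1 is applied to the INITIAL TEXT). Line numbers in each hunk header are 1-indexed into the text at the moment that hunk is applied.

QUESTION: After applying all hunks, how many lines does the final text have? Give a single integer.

Answer: 10

Derivation:
Hunk 1: at line 6 remove [xyfd,skr] add [wuthf,luob] -> 12 lines: ngf fea mhm alk utbgh grka bkk wuthf luob tqtjz avi dboe
Hunk 2: at line 7 remove [wuthf,luob] add [yzblg] -> 11 lines: ngf fea mhm alk utbgh grka bkk yzblg tqtjz avi dboe
Hunk 3: at line 2 remove [alk,utbgh,grka] add [fya,xnvrn,vxu] -> 11 lines: ngf fea mhm fya xnvrn vxu bkk yzblg tqtjz avi dboe
Hunk 4: at line 2 remove [mhm,fya,xnvrn] add [drqfa,wazdu] -> 10 lines: ngf fea drqfa wazdu vxu bkk yzblg tqtjz avi dboe
Hunk 5: at line 1 remove [drqfa,wazdu,vxu] add [athic,rcx] -> 9 lines: ngf fea athic rcx bkk yzblg tqtjz avi dboe
Hunk 6: at line 4 remove [yzblg] add [tkrul] -> 9 lines: ngf fea athic rcx bkk tkrul tqtjz avi dboe
Hunk 7: at line 3 remove [rcx] add [sst,chiq] -> 10 lines: ngf fea athic sst chiq bkk tkrul tqtjz avi dboe
Final line count: 10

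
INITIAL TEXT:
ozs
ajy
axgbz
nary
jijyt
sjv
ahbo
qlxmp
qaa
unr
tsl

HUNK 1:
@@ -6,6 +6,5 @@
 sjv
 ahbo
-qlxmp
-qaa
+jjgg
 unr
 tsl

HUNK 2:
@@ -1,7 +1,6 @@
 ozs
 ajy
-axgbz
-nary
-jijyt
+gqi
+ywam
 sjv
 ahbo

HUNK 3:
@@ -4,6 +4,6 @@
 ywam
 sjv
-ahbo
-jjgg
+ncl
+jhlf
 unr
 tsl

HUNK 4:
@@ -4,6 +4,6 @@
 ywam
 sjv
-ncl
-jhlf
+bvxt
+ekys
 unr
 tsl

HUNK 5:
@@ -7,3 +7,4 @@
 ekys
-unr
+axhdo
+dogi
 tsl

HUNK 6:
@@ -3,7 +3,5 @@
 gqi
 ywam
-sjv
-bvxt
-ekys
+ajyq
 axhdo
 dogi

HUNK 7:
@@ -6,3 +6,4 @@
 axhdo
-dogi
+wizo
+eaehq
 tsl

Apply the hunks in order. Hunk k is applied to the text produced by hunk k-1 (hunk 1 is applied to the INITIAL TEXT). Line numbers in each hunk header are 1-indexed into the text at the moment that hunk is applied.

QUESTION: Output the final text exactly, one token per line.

Hunk 1: at line 6 remove [qlxmp,qaa] add [jjgg] -> 10 lines: ozs ajy axgbz nary jijyt sjv ahbo jjgg unr tsl
Hunk 2: at line 1 remove [axgbz,nary,jijyt] add [gqi,ywam] -> 9 lines: ozs ajy gqi ywam sjv ahbo jjgg unr tsl
Hunk 3: at line 4 remove [ahbo,jjgg] add [ncl,jhlf] -> 9 lines: ozs ajy gqi ywam sjv ncl jhlf unr tsl
Hunk 4: at line 4 remove [ncl,jhlf] add [bvxt,ekys] -> 9 lines: ozs ajy gqi ywam sjv bvxt ekys unr tsl
Hunk 5: at line 7 remove [unr] add [axhdo,dogi] -> 10 lines: ozs ajy gqi ywam sjv bvxt ekys axhdo dogi tsl
Hunk 6: at line 3 remove [sjv,bvxt,ekys] add [ajyq] -> 8 lines: ozs ajy gqi ywam ajyq axhdo dogi tsl
Hunk 7: at line 6 remove [dogi] add [wizo,eaehq] -> 9 lines: ozs ajy gqi ywam ajyq axhdo wizo eaehq tsl

Answer: ozs
ajy
gqi
ywam
ajyq
axhdo
wizo
eaehq
tsl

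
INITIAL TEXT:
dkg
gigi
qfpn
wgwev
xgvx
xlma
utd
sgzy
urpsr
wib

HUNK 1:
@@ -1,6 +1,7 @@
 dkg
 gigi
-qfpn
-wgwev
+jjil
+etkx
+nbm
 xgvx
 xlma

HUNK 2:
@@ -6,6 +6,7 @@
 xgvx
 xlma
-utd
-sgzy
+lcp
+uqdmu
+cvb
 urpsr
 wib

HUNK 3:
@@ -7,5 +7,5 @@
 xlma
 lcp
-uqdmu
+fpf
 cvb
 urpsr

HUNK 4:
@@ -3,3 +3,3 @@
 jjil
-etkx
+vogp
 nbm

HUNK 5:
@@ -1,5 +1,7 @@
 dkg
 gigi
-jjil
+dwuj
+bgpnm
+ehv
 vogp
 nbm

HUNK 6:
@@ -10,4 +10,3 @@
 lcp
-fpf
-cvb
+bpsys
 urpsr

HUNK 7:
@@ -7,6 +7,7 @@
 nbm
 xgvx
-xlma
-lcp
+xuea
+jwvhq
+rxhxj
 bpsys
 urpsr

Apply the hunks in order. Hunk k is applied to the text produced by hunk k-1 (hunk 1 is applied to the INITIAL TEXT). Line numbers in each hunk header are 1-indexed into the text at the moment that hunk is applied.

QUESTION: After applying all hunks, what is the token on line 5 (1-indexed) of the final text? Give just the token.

Hunk 1: at line 1 remove [qfpn,wgwev] add [jjil,etkx,nbm] -> 11 lines: dkg gigi jjil etkx nbm xgvx xlma utd sgzy urpsr wib
Hunk 2: at line 6 remove [utd,sgzy] add [lcp,uqdmu,cvb] -> 12 lines: dkg gigi jjil etkx nbm xgvx xlma lcp uqdmu cvb urpsr wib
Hunk 3: at line 7 remove [uqdmu] add [fpf] -> 12 lines: dkg gigi jjil etkx nbm xgvx xlma lcp fpf cvb urpsr wib
Hunk 4: at line 3 remove [etkx] add [vogp] -> 12 lines: dkg gigi jjil vogp nbm xgvx xlma lcp fpf cvb urpsr wib
Hunk 5: at line 1 remove [jjil] add [dwuj,bgpnm,ehv] -> 14 lines: dkg gigi dwuj bgpnm ehv vogp nbm xgvx xlma lcp fpf cvb urpsr wib
Hunk 6: at line 10 remove [fpf,cvb] add [bpsys] -> 13 lines: dkg gigi dwuj bgpnm ehv vogp nbm xgvx xlma lcp bpsys urpsr wib
Hunk 7: at line 7 remove [xlma,lcp] add [xuea,jwvhq,rxhxj] -> 14 lines: dkg gigi dwuj bgpnm ehv vogp nbm xgvx xuea jwvhq rxhxj bpsys urpsr wib
Final line 5: ehv

Answer: ehv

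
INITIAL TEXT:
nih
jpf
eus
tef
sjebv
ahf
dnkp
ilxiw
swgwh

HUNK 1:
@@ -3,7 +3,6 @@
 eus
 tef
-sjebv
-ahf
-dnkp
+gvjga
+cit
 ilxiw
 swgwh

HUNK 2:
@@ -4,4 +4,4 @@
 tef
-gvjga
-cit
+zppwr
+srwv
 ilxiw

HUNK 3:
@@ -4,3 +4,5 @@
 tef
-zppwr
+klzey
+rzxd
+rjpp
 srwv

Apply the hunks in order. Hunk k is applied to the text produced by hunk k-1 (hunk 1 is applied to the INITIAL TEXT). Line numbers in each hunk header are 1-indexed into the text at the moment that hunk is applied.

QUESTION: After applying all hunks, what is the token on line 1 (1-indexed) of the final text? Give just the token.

Answer: nih

Derivation:
Hunk 1: at line 3 remove [sjebv,ahf,dnkp] add [gvjga,cit] -> 8 lines: nih jpf eus tef gvjga cit ilxiw swgwh
Hunk 2: at line 4 remove [gvjga,cit] add [zppwr,srwv] -> 8 lines: nih jpf eus tef zppwr srwv ilxiw swgwh
Hunk 3: at line 4 remove [zppwr] add [klzey,rzxd,rjpp] -> 10 lines: nih jpf eus tef klzey rzxd rjpp srwv ilxiw swgwh
Final line 1: nih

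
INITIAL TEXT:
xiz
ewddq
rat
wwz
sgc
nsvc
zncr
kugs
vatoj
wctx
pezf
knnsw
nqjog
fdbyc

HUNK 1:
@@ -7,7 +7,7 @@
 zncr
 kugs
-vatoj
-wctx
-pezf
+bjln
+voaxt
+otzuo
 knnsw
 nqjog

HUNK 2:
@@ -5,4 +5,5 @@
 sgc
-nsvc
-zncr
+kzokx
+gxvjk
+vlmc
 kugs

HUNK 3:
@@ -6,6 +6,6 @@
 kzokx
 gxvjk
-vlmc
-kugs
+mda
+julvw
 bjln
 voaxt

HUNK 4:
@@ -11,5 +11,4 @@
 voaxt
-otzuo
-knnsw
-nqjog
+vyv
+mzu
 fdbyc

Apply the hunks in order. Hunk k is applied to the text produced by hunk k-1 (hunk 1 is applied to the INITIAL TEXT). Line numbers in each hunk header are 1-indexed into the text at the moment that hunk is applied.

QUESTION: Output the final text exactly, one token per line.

Answer: xiz
ewddq
rat
wwz
sgc
kzokx
gxvjk
mda
julvw
bjln
voaxt
vyv
mzu
fdbyc

Derivation:
Hunk 1: at line 7 remove [vatoj,wctx,pezf] add [bjln,voaxt,otzuo] -> 14 lines: xiz ewddq rat wwz sgc nsvc zncr kugs bjln voaxt otzuo knnsw nqjog fdbyc
Hunk 2: at line 5 remove [nsvc,zncr] add [kzokx,gxvjk,vlmc] -> 15 lines: xiz ewddq rat wwz sgc kzokx gxvjk vlmc kugs bjln voaxt otzuo knnsw nqjog fdbyc
Hunk 3: at line 6 remove [vlmc,kugs] add [mda,julvw] -> 15 lines: xiz ewddq rat wwz sgc kzokx gxvjk mda julvw bjln voaxt otzuo knnsw nqjog fdbyc
Hunk 4: at line 11 remove [otzuo,knnsw,nqjog] add [vyv,mzu] -> 14 lines: xiz ewddq rat wwz sgc kzokx gxvjk mda julvw bjln voaxt vyv mzu fdbyc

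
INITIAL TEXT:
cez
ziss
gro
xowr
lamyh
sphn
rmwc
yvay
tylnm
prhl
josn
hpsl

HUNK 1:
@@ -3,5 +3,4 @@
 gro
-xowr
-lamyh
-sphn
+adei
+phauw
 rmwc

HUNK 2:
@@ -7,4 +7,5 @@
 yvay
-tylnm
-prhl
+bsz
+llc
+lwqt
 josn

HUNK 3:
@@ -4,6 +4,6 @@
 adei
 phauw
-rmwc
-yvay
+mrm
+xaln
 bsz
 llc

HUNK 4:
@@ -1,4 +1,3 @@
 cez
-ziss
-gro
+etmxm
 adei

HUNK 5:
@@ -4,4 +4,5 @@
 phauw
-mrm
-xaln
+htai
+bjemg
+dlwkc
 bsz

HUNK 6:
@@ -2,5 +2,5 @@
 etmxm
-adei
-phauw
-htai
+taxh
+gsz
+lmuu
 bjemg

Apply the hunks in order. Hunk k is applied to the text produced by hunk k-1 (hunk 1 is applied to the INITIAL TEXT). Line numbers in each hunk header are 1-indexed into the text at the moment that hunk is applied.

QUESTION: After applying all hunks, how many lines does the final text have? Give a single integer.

Hunk 1: at line 3 remove [xowr,lamyh,sphn] add [adei,phauw] -> 11 lines: cez ziss gro adei phauw rmwc yvay tylnm prhl josn hpsl
Hunk 2: at line 7 remove [tylnm,prhl] add [bsz,llc,lwqt] -> 12 lines: cez ziss gro adei phauw rmwc yvay bsz llc lwqt josn hpsl
Hunk 3: at line 4 remove [rmwc,yvay] add [mrm,xaln] -> 12 lines: cez ziss gro adei phauw mrm xaln bsz llc lwqt josn hpsl
Hunk 4: at line 1 remove [ziss,gro] add [etmxm] -> 11 lines: cez etmxm adei phauw mrm xaln bsz llc lwqt josn hpsl
Hunk 5: at line 4 remove [mrm,xaln] add [htai,bjemg,dlwkc] -> 12 lines: cez etmxm adei phauw htai bjemg dlwkc bsz llc lwqt josn hpsl
Hunk 6: at line 2 remove [adei,phauw,htai] add [taxh,gsz,lmuu] -> 12 lines: cez etmxm taxh gsz lmuu bjemg dlwkc bsz llc lwqt josn hpsl
Final line count: 12

Answer: 12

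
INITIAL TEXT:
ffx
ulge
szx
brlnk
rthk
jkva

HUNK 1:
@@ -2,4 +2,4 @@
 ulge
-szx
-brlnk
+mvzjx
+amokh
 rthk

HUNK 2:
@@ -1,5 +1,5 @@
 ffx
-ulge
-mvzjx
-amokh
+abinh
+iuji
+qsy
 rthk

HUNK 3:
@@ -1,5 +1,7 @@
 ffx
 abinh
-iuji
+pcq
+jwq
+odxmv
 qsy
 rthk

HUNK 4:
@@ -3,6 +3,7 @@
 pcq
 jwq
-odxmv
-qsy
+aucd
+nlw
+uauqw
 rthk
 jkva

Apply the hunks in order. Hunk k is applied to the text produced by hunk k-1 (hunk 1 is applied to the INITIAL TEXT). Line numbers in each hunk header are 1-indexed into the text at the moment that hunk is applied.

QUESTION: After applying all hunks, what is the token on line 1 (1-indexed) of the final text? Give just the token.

Hunk 1: at line 2 remove [szx,brlnk] add [mvzjx,amokh] -> 6 lines: ffx ulge mvzjx amokh rthk jkva
Hunk 2: at line 1 remove [ulge,mvzjx,amokh] add [abinh,iuji,qsy] -> 6 lines: ffx abinh iuji qsy rthk jkva
Hunk 3: at line 1 remove [iuji] add [pcq,jwq,odxmv] -> 8 lines: ffx abinh pcq jwq odxmv qsy rthk jkva
Hunk 4: at line 3 remove [odxmv,qsy] add [aucd,nlw,uauqw] -> 9 lines: ffx abinh pcq jwq aucd nlw uauqw rthk jkva
Final line 1: ffx

Answer: ffx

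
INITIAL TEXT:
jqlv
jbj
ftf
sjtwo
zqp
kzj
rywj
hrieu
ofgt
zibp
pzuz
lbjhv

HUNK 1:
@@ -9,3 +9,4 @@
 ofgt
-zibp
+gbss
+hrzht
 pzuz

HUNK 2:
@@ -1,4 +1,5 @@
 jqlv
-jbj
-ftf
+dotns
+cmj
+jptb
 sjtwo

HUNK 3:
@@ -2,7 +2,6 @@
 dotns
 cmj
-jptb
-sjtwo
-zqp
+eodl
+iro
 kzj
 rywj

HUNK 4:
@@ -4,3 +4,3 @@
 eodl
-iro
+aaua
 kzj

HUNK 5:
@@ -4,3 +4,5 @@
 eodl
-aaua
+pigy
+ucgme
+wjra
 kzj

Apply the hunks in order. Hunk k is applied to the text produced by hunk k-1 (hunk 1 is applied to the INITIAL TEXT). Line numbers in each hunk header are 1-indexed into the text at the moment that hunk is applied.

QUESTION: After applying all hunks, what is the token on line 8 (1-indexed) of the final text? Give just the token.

Answer: kzj

Derivation:
Hunk 1: at line 9 remove [zibp] add [gbss,hrzht] -> 13 lines: jqlv jbj ftf sjtwo zqp kzj rywj hrieu ofgt gbss hrzht pzuz lbjhv
Hunk 2: at line 1 remove [jbj,ftf] add [dotns,cmj,jptb] -> 14 lines: jqlv dotns cmj jptb sjtwo zqp kzj rywj hrieu ofgt gbss hrzht pzuz lbjhv
Hunk 3: at line 2 remove [jptb,sjtwo,zqp] add [eodl,iro] -> 13 lines: jqlv dotns cmj eodl iro kzj rywj hrieu ofgt gbss hrzht pzuz lbjhv
Hunk 4: at line 4 remove [iro] add [aaua] -> 13 lines: jqlv dotns cmj eodl aaua kzj rywj hrieu ofgt gbss hrzht pzuz lbjhv
Hunk 5: at line 4 remove [aaua] add [pigy,ucgme,wjra] -> 15 lines: jqlv dotns cmj eodl pigy ucgme wjra kzj rywj hrieu ofgt gbss hrzht pzuz lbjhv
Final line 8: kzj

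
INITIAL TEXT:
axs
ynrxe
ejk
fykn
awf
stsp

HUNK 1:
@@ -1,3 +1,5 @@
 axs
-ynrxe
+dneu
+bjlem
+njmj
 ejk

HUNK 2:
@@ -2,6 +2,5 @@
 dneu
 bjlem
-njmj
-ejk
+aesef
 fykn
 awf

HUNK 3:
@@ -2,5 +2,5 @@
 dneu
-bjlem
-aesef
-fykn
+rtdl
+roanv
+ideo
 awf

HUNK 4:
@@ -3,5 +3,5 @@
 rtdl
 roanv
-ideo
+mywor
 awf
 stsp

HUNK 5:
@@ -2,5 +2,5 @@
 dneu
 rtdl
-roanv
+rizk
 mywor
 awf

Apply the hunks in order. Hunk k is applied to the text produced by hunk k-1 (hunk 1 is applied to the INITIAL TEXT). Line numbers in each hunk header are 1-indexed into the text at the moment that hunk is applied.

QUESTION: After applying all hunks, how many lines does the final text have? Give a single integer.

Hunk 1: at line 1 remove [ynrxe] add [dneu,bjlem,njmj] -> 8 lines: axs dneu bjlem njmj ejk fykn awf stsp
Hunk 2: at line 2 remove [njmj,ejk] add [aesef] -> 7 lines: axs dneu bjlem aesef fykn awf stsp
Hunk 3: at line 2 remove [bjlem,aesef,fykn] add [rtdl,roanv,ideo] -> 7 lines: axs dneu rtdl roanv ideo awf stsp
Hunk 4: at line 3 remove [ideo] add [mywor] -> 7 lines: axs dneu rtdl roanv mywor awf stsp
Hunk 5: at line 2 remove [roanv] add [rizk] -> 7 lines: axs dneu rtdl rizk mywor awf stsp
Final line count: 7

Answer: 7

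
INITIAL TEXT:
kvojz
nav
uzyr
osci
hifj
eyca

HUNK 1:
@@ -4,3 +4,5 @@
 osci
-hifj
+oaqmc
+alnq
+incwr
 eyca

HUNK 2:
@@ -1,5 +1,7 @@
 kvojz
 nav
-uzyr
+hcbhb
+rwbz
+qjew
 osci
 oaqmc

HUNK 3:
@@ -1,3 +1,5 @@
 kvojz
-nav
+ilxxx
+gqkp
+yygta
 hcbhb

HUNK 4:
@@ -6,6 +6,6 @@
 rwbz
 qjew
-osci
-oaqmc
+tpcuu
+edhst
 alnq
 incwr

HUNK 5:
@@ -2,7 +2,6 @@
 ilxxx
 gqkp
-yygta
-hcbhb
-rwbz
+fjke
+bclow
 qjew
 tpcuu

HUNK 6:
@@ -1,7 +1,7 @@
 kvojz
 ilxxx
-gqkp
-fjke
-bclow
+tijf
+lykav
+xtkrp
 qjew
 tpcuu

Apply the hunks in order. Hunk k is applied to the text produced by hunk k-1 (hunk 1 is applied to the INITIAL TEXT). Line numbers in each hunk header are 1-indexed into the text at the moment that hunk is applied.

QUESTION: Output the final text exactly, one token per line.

Hunk 1: at line 4 remove [hifj] add [oaqmc,alnq,incwr] -> 8 lines: kvojz nav uzyr osci oaqmc alnq incwr eyca
Hunk 2: at line 1 remove [uzyr] add [hcbhb,rwbz,qjew] -> 10 lines: kvojz nav hcbhb rwbz qjew osci oaqmc alnq incwr eyca
Hunk 3: at line 1 remove [nav] add [ilxxx,gqkp,yygta] -> 12 lines: kvojz ilxxx gqkp yygta hcbhb rwbz qjew osci oaqmc alnq incwr eyca
Hunk 4: at line 6 remove [osci,oaqmc] add [tpcuu,edhst] -> 12 lines: kvojz ilxxx gqkp yygta hcbhb rwbz qjew tpcuu edhst alnq incwr eyca
Hunk 5: at line 2 remove [yygta,hcbhb,rwbz] add [fjke,bclow] -> 11 lines: kvojz ilxxx gqkp fjke bclow qjew tpcuu edhst alnq incwr eyca
Hunk 6: at line 1 remove [gqkp,fjke,bclow] add [tijf,lykav,xtkrp] -> 11 lines: kvojz ilxxx tijf lykav xtkrp qjew tpcuu edhst alnq incwr eyca

Answer: kvojz
ilxxx
tijf
lykav
xtkrp
qjew
tpcuu
edhst
alnq
incwr
eyca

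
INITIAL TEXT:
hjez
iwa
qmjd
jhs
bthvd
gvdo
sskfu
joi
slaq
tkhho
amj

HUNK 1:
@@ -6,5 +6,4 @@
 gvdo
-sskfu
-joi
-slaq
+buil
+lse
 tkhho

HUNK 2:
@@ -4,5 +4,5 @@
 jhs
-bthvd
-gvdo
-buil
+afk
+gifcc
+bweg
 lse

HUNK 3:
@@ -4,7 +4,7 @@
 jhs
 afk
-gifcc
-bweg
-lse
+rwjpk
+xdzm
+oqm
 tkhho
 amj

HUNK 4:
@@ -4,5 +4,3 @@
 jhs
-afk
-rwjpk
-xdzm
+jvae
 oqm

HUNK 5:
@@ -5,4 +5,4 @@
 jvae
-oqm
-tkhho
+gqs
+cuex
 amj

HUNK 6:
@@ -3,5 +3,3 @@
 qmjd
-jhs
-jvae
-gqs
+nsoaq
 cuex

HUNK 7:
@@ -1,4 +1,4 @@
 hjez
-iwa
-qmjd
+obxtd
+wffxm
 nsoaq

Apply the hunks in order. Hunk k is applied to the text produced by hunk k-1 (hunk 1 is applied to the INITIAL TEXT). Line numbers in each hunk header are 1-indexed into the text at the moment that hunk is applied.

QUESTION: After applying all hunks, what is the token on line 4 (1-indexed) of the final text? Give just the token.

Answer: nsoaq

Derivation:
Hunk 1: at line 6 remove [sskfu,joi,slaq] add [buil,lse] -> 10 lines: hjez iwa qmjd jhs bthvd gvdo buil lse tkhho amj
Hunk 2: at line 4 remove [bthvd,gvdo,buil] add [afk,gifcc,bweg] -> 10 lines: hjez iwa qmjd jhs afk gifcc bweg lse tkhho amj
Hunk 3: at line 4 remove [gifcc,bweg,lse] add [rwjpk,xdzm,oqm] -> 10 lines: hjez iwa qmjd jhs afk rwjpk xdzm oqm tkhho amj
Hunk 4: at line 4 remove [afk,rwjpk,xdzm] add [jvae] -> 8 lines: hjez iwa qmjd jhs jvae oqm tkhho amj
Hunk 5: at line 5 remove [oqm,tkhho] add [gqs,cuex] -> 8 lines: hjez iwa qmjd jhs jvae gqs cuex amj
Hunk 6: at line 3 remove [jhs,jvae,gqs] add [nsoaq] -> 6 lines: hjez iwa qmjd nsoaq cuex amj
Hunk 7: at line 1 remove [iwa,qmjd] add [obxtd,wffxm] -> 6 lines: hjez obxtd wffxm nsoaq cuex amj
Final line 4: nsoaq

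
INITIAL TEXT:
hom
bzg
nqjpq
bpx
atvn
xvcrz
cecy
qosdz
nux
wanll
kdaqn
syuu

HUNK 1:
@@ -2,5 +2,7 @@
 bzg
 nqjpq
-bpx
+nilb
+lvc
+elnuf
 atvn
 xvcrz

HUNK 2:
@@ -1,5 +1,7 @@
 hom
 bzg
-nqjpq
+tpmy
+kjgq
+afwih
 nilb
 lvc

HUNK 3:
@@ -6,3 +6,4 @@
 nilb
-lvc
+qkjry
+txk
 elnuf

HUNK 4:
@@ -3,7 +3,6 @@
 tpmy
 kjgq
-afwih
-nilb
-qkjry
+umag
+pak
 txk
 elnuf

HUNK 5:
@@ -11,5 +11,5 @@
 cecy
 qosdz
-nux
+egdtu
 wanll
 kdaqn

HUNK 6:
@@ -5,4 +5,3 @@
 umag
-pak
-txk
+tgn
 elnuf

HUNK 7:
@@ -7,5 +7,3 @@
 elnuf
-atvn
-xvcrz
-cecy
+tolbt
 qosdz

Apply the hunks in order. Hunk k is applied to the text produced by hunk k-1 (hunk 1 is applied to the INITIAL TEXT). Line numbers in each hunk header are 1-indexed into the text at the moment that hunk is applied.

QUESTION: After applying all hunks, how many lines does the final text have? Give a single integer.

Hunk 1: at line 2 remove [bpx] add [nilb,lvc,elnuf] -> 14 lines: hom bzg nqjpq nilb lvc elnuf atvn xvcrz cecy qosdz nux wanll kdaqn syuu
Hunk 2: at line 1 remove [nqjpq] add [tpmy,kjgq,afwih] -> 16 lines: hom bzg tpmy kjgq afwih nilb lvc elnuf atvn xvcrz cecy qosdz nux wanll kdaqn syuu
Hunk 3: at line 6 remove [lvc] add [qkjry,txk] -> 17 lines: hom bzg tpmy kjgq afwih nilb qkjry txk elnuf atvn xvcrz cecy qosdz nux wanll kdaqn syuu
Hunk 4: at line 3 remove [afwih,nilb,qkjry] add [umag,pak] -> 16 lines: hom bzg tpmy kjgq umag pak txk elnuf atvn xvcrz cecy qosdz nux wanll kdaqn syuu
Hunk 5: at line 11 remove [nux] add [egdtu] -> 16 lines: hom bzg tpmy kjgq umag pak txk elnuf atvn xvcrz cecy qosdz egdtu wanll kdaqn syuu
Hunk 6: at line 5 remove [pak,txk] add [tgn] -> 15 lines: hom bzg tpmy kjgq umag tgn elnuf atvn xvcrz cecy qosdz egdtu wanll kdaqn syuu
Hunk 7: at line 7 remove [atvn,xvcrz,cecy] add [tolbt] -> 13 lines: hom bzg tpmy kjgq umag tgn elnuf tolbt qosdz egdtu wanll kdaqn syuu
Final line count: 13

Answer: 13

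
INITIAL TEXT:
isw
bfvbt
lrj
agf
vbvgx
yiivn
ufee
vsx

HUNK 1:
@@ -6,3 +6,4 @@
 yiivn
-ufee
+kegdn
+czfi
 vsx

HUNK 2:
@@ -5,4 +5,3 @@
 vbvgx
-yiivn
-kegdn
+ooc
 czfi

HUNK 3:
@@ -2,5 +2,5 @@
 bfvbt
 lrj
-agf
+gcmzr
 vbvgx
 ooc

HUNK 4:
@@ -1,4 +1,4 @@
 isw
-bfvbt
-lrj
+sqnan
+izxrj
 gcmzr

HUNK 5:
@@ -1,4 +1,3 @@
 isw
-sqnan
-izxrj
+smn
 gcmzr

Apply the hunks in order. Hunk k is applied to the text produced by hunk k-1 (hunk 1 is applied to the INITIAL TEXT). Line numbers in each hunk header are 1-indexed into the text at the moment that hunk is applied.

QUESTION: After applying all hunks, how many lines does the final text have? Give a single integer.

Hunk 1: at line 6 remove [ufee] add [kegdn,czfi] -> 9 lines: isw bfvbt lrj agf vbvgx yiivn kegdn czfi vsx
Hunk 2: at line 5 remove [yiivn,kegdn] add [ooc] -> 8 lines: isw bfvbt lrj agf vbvgx ooc czfi vsx
Hunk 3: at line 2 remove [agf] add [gcmzr] -> 8 lines: isw bfvbt lrj gcmzr vbvgx ooc czfi vsx
Hunk 4: at line 1 remove [bfvbt,lrj] add [sqnan,izxrj] -> 8 lines: isw sqnan izxrj gcmzr vbvgx ooc czfi vsx
Hunk 5: at line 1 remove [sqnan,izxrj] add [smn] -> 7 lines: isw smn gcmzr vbvgx ooc czfi vsx
Final line count: 7

Answer: 7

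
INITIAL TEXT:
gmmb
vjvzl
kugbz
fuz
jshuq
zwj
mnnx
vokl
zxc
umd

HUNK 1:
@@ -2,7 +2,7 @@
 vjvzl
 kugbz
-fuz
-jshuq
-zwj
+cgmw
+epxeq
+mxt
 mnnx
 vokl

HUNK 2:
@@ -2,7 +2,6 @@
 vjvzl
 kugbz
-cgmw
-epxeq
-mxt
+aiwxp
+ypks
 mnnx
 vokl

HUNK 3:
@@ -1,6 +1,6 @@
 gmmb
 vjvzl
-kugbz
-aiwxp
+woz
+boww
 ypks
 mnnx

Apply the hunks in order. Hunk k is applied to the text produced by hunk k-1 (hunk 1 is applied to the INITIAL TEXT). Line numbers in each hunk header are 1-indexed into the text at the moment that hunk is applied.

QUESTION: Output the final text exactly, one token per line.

Hunk 1: at line 2 remove [fuz,jshuq,zwj] add [cgmw,epxeq,mxt] -> 10 lines: gmmb vjvzl kugbz cgmw epxeq mxt mnnx vokl zxc umd
Hunk 2: at line 2 remove [cgmw,epxeq,mxt] add [aiwxp,ypks] -> 9 lines: gmmb vjvzl kugbz aiwxp ypks mnnx vokl zxc umd
Hunk 3: at line 1 remove [kugbz,aiwxp] add [woz,boww] -> 9 lines: gmmb vjvzl woz boww ypks mnnx vokl zxc umd

Answer: gmmb
vjvzl
woz
boww
ypks
mnnx
vokl
zxc
umd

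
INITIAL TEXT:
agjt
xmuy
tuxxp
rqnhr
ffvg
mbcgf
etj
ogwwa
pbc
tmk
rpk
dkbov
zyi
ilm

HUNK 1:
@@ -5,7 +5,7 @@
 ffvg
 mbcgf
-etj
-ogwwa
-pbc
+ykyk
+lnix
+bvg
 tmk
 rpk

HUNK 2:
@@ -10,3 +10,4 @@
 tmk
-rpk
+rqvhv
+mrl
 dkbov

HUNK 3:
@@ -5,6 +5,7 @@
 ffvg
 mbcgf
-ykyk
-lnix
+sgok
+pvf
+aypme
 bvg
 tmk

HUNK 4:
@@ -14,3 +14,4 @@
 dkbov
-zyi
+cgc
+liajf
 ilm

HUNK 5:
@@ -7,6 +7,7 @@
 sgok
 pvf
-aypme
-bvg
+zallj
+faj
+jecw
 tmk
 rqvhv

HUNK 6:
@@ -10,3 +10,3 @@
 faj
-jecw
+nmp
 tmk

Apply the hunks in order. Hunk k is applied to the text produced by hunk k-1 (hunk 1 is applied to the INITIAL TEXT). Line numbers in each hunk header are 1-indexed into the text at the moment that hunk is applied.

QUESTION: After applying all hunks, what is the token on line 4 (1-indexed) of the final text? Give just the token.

Answer: rqnhr

Derivation:
Hunk 1: at line 5 remove [etj,ogwwa,pbc] add [ykyk,lnix,bvg] -> 14 lines: agjt xmuy tuxxp rqnhr ffvg mbcgf ykyk lnix bvg tmk rpk dkbov zyi ilm
Hunk 2: at line 10 remove [rpk] add [rqvhv,mrl] -> 15 lines: agjt xmuy tuxxp rqnhr ffvg mbcgf ykyk lnix bvg tmk rqvhv mrl dkbov zyi ilm
Hunk 3: at line 5 remove [ykyk,lnix] add [sgok,pvf,aypme] -> 16 lines: agjt xmuy tuxxp rqnhr ffvg mbcgf sgok pvf aypme bvg tmk rqvhv mrl dkbov zyi ilm
Hunk 4: at line 14 remove [zyi] add [cgc,liajf] -> 17 lines: agjt xmuy tuxxp rqnhr ffvg mbcgf sgok pvf aypme bvg tmk rqvhv mrl dkbov cgc liajf ilm
Hunk 5: at line 7 remove [aypme,bvg] add [zallj,faj,jecw] -> 18 lines: agjt xmuy tuxxp rqnhr ffvg mbcgf sgok pvf zallj faj jecw tmk rqvhv mrl dkbov cgc liajf ilm
Hunk 6: at line 10 remove [jecw] add [nmp] -> 18 lines: agjt xmuy tuxxp rqnhr ffvg mbcgf sgok pvf zallj faj nmp tmk rqvhv mrl dkbov cgc liajf ilm
Final line 4: rqnhr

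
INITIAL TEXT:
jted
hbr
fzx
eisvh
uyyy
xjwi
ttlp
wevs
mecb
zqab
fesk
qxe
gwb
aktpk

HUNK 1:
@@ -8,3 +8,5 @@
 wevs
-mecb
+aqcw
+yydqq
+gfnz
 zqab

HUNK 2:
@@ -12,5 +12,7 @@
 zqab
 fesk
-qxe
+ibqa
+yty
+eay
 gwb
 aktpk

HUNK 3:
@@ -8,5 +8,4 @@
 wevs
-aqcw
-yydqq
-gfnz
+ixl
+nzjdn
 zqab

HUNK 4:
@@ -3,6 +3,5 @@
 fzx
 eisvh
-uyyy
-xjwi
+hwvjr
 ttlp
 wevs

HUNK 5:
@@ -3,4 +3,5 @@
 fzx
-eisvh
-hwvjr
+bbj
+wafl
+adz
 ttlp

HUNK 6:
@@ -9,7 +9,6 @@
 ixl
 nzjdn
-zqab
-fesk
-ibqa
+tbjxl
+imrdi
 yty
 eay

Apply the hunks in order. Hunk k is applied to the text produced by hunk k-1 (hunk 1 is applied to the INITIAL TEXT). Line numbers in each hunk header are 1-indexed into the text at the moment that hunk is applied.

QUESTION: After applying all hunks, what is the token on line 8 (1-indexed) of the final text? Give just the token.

Hunk 1: at line 8 remove [mecb] add [aqcw,yydqq,gfnz] -> 16 lines: jted hbr fzx eisvh uyyy xjwi ttlp wevs aqcw yydqq gfnz zqab fesk qxe gwb aktpk
Hunk 2: at line 12 remove [qxe] add [ibqa,yty,eay] -> 18 lines: jted hbr fzx eisvh uyyy xjwi ttlp wevs aqcw yydqq gfnz zqab fesk ibqa yty eay gwb aktpk
Hunk 3: at line 8 remove [aqcw,yydqq,gfnz] add [ixl,nzjdn] -> 17 lines: jted hbr fzx eisvh uyyy xjwi ttlp wevs ixl nzjdn zqab fesk ibqa yty eay gwb aktpk
Hunk 4: at line 3 remove [uyyy,xjwi] add [hwvjr] -> 16 lines: jted hbr fzx eisvh hwvjr ttlp wevs ixl nzjdn zqab fesk ibqa yty eay gwb aktpk
Hunk 5: at line 3 remove [eisvh,hwvjr] add [bbj,wafl,adz] -> 17 lines: jted hbr fzx bbj wafl adz ttlp wevs ixl nzjdn zqab fesk ibqa yty eay gwb aktpk
Hunk 6: at line 9 remove [zqab,fesk,ibqa] add [tbjxl,imrdi] -> 16 lines: jted hbr fzx bbj wafl adz ttlp wevs ixl nzjdn tbjxl imrdi yty eay gwb aktpk
Final line 8: wevs

Answer: wevs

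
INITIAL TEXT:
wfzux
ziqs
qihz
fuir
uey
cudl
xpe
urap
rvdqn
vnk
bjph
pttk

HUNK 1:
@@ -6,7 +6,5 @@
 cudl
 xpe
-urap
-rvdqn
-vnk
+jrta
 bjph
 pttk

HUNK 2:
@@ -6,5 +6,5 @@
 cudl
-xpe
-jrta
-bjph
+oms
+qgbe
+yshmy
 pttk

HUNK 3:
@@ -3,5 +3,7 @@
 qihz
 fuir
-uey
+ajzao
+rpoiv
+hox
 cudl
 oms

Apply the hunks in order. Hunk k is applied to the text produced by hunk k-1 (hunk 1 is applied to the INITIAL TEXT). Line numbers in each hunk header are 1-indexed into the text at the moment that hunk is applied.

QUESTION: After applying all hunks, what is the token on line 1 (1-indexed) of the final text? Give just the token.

Hunk 1: at line 6 remove [urap,rvdqn,vnk] add [jrta] -> 10 lines: wfzux ziqs qihz fuir uey cudl xpe jrta bjph pttk
Hunk 2: at line 6 remove [xpe,jrta,bjph] add [oms,qgbe,yshmy] -> 10 lines: wfzux ziqs qihz fuir uey cudl oms qgbe yshmy pttk
Hunk 3: at line 3 remove [uey] add [ajzao,rpoiv,hox] -> 12 lines: wfzux ziqs qihz fuir ajzao rpoiv hox cudl oms qgbe yshmy pttk
Final line 1: wfzux

Answer: wfzux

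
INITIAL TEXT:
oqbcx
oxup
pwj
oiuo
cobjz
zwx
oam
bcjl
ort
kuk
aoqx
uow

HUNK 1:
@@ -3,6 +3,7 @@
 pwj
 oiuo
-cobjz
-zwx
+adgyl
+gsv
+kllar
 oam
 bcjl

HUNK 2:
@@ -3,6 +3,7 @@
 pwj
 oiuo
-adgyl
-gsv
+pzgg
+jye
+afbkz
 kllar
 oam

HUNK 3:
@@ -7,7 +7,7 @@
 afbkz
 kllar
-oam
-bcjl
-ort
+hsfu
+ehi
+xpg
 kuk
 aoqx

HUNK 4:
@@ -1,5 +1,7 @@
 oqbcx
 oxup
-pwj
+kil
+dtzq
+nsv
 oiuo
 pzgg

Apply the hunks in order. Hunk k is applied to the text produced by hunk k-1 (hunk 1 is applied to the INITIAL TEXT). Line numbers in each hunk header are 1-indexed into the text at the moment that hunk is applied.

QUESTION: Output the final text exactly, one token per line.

Answer: oqbcx
oxup
kil
dtzq
nsv
oiuo
pzgg
jye
afbkz
kllar
hsfu
ehi
xpg
kuk
aoqx
uow

Derivation:
Hunk 1: at line 3 remove [cobjz,zwx] add [adgyl,gsv,kllar] -> 13 lines: oqbcx oxup pwj oiuo adgyl gsv kllar oam bcjl ort kuk aoqx uow
Hunk 2: at line 3 remove [adgyl,gsv] add [pzgg,jye,afbkz] -> 14 lines: oqbcx oxup pwj oiuo pzgg jye afbkz kllar oam bcjl ort kuk aoqx uow
Hunk 3: at line 7 remove [oam,bcjl,ort] add [hsfu,ehi,xpg] -> 14 lines: oqbcx oxup pwj oiuo pzgg jye afbkz kllar hsfu ehi xpg kuk aoqx uow
Hunk 4: at line 1 remove [pwj] add [kil,dtzq,nsv] -> 16 lines: oqbcx oxup kil dtzq nsv oiuo pzgg jye afbkz kllar hsfu ehi xpg kuk aoqx uow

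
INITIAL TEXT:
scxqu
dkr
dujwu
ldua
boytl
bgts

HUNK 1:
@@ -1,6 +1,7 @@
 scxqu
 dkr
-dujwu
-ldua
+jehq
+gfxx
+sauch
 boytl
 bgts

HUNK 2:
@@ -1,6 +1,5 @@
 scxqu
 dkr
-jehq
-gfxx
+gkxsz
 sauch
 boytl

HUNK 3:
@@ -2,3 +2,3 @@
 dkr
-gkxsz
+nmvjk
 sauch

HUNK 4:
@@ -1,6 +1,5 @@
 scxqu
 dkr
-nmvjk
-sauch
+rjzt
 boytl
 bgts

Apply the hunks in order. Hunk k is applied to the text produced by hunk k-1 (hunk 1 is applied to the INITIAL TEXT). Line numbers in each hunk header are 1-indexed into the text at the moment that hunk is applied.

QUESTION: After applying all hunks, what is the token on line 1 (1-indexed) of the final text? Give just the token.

Answer: scxqu

Derivation:
Hunk 1: at line 1 remove [dujwu,ldua] add [jehq,gfxx,sauch] -> 7 lines: scxqu dkr jehq gfxx sauch boytl bgts
Hunk 2: at line 1 remove [jehq,gfxx] add [gkxsz] -> 6 lines: scxqu dkr gkxsz sauch boytl bgts
Hunk 3: at line 2 remove [gkxsz] add [nmvjk] -> 6 lines: scxqu dkr nmvjk sauch boytl bgts
Hunk 4: at line 1 remove [nmvjk,sauch] add [rjzt] -> 5 lines: scxqu dkr rjzt boytl bgts
Final line 1: scxqu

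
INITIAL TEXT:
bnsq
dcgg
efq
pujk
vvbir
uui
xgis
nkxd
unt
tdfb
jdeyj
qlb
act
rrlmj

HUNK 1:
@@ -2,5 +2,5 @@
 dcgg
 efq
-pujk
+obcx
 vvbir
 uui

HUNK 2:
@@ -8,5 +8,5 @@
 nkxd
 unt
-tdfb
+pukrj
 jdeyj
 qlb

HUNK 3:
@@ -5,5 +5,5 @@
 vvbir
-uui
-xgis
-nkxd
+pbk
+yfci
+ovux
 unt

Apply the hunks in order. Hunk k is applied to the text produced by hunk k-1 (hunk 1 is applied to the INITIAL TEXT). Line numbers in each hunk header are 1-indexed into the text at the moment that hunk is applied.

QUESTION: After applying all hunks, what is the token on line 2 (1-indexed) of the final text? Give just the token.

Answer: dcgg

Derivation:
Hunk 1: at line 2 remove [pujk] add [obcx] -> 14 lines: bnsq dcgg efq obcx vvbir uui xgis nkxd unt tdfb jdeyj qlb act rrlmj
Hunk 2: at line 8 remove [tdfb] add [pukrj] -> 14 lines: bnsq dcgg efq obcx vvbir uui xgis nkxd unt pukrj jdeyj qlb act rrlmj
Hunk 3: at line 5 remove [uui,xgis,nkxd] add [pbk,yfci,ovux] -> 14 lines: bnsq dcgg efq obcx vvbir pbk yfci ovux unt pukrj jdeyj qlb act rrlmj
Final line 2: dcgg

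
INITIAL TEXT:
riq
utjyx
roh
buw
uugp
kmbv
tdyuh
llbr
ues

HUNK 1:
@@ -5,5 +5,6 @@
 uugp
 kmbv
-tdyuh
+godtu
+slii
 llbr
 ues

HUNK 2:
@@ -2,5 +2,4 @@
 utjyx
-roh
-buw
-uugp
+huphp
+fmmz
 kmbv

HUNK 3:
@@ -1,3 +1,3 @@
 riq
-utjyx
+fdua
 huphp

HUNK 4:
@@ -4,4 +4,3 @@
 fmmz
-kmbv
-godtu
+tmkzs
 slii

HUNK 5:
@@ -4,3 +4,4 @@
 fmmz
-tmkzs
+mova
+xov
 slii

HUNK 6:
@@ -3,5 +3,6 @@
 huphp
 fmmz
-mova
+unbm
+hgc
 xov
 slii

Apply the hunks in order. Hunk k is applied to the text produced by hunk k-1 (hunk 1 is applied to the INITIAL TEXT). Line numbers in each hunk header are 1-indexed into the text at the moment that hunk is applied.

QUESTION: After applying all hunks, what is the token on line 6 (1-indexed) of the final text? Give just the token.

Answer: hgc

Derivation:
Hunk 1: at line 5 remove [tdyuh] add [godtu,slii] -> 10 lines: riq utjyx roh buw uugp kmbv godtu slii llbr ues
Hunk 2: at line 2 remove [roh,buw,uugp] add [huphp,fmmz] -> 9 lines: riq utjyx huphp fmmz kmbv godtu slii llbr ues
Hunk 3: at line 1 remove [utjyx] add [fdua] -> 9 lines: riq fdua huphp fmmz kmbv godtu slii llbr ues
Hunk 4: at line 4 remove [kmbv,godtu] add [tmkzs] -> 8 lines: riq fdua huphp fmmz tmkzs slii llbr ues
Hunk 5: at line 4 remove [tmkzs] add [mova,xov] -> 9 lines: riq fdua huphp fmmz mova xov slii llbr ues
Hunk 6: at line 3 remove [mova] add [unbm,hgc] -> 10 lines: riq fdua huphp fmmz unbm hgc xov slii llbr ues
Final line 6: hgc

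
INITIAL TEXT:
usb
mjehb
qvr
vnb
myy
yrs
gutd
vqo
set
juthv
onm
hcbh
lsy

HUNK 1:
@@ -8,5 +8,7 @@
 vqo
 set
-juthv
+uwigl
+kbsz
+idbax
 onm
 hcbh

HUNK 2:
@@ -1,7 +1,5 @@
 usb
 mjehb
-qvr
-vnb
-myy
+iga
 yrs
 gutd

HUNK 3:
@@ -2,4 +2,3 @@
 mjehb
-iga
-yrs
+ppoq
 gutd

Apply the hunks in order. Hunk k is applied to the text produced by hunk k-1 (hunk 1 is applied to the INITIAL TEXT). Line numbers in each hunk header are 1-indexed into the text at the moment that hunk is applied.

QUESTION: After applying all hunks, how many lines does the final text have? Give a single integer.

Answer: 12

Derivation:
Hunk 1: at line 8 remove [juthv] add [uwigl,kbsz,idbax] -> 15 lines: usb mjehb qvr vnb myy yrs gutd vqo set uwigl kbsz idbax onm hcbh lsy
Hunk 2: at line 1 remove [qvr,vnb,myy] add [iga] -> 13 lines: usb mjehb iga yrs gutd vqo set uwigl kbsz idbax onm hcbh lsy
Hunk 3: at line 2 remove [iga,yrs] add [ppoq] -> 12 lines: usb mjehb ppoq gutd vqo set uwigl kbsz idbax onm hcbh lsy
Final line count: 12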